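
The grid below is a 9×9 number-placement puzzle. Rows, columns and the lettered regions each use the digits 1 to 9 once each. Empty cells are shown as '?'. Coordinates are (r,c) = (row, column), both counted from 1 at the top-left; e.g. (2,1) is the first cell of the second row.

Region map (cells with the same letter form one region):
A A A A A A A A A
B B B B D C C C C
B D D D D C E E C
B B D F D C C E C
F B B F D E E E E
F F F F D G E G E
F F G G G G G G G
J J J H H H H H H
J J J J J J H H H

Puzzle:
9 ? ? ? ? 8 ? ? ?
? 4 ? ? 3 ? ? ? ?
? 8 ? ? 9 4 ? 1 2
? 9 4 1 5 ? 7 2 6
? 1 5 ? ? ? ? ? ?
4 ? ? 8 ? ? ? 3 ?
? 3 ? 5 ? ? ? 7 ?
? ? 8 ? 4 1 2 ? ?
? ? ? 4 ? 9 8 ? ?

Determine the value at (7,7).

1

(2,6) = 5: row 2 has {3,4}; col 6 has {1,4,8,9}; region has {2,4,6,7} → only 5 remains.
(4,6) = 3: row 4 has {1,2,4,5,6,7,9}; col 6 has {1,4,5,8,9}; region has {2,4,5,6,7} → only 3 remains.
(4,1) = 8: row 4 has {1,2,3,4,5,6,7,9}; col 1 has {4,9}; region has {1,4,5,9} → only 8 remains.
(3,7) = 5: in row 3, 5 can only go here (every other open cell in that row sees a 5).
(3,1) = 3: in row 3, 3 can only go here (every other open cell in that row sees a 3).
(6,5) = 1: in row 6, 1 can only go here (every other open cell in that row sees a 1).
(6,2) = 5: in row 6, 5 can only go here (every other open cell in that row sees a 5).
(9,1) = 1: in column 1, 1 can only go here (every other open cell in that column sees a 1).
(8,1) = 5: in column 1, 5 can only go here (every other open cell in that column sees a 5).
(7,5) = 8: in column 5, 8 can only go here (every other open cell in that column sees an 8).
(5,6) = 7: in column 6, 7 can only go here (every other open cell in that column sees a 7).
(6,9) = 9: row 6 has {1,3,4,5,8}; col 9 has {2,6}; region has {1,2,5,7} → only 9 remains.
(6,7) = 6: row 6 has {1,3,4,5,8,9}; col 7 has {2,5,7,8}; region has {1,2,5,7,9} → only 6 remains.
(6,6) = 2: row 6 has {1,3,4,5,6,8,9}; col 6 has {1,3,4,5,7,8,9}; region has {3,5,7,8} → only 2 remains.
(7,6) = 6: row 7 has {3,5,7,8}; col 6 has {1,2,3,4,5,7,8,9}; region has {2,3,5,7,8} → only 6 remains.
(6,3) = 7: row 6 has {1,2,3,4,5,6,8,9}; col 3 has {4,5,8}; region has {1,3,4,5,8} → only 7 remains.
(7,1) = 2: row 7 has {3,5,6,7,8}; col 1 has {1,3,4,5,8,9}; region has {1,3,4,5,7,8} → only 2 remains.
(3,3) = 6: row 3 has {1,2,3,4,5,8,9}; col 3 has {4,5,7,8}; region has {1,3,4,5,8,9} → only 6 remains.
(3,4) = 7: row 3 has {1,2,3,4,5,6,8,9}; col 4 has {1,4,5,8}; region has {1,3,4,5,6,8,9} → only 7 remains.
(5,1) = 6: row 5 has {1,5,7}; col 1 has {1,2,3,4,5,8,9}; region has {1,2,3,4,5,7,8} → only 6 remains.
(5,4) = 9: row 5 has {1,5,6,7}; col 4 has {1,4,5,7,8}; region has {1,2,3,4,5,6,7,8} → only 9 remains.
(5,5) = 2: row 5 has {1,5,6,7,9}; col 5 has {1,3,4,5,8,9}; region has {1,3,4,5,6,7,8,9} → only 2 remains.
(2,1) = 7: row 2 has {3,4,5}; col 1 has {1,2,3,4,5,6,8,9}; region has {1,3,4,5,8,9} → only 7 remains.
(2,3) = 2: row 2 has {3,4,5,7}; col 3 has {4,5,6,7,8}; region has {1,3,4,5,7,8,9} → only 2 remains.
(2,4) = 6: row 2 has {2,3,4,5,7}; col 4 has {1,4,5,7,8,9}; region has {1,2,3,4,5,7,8,9} → only 6 remains.
(8,4) = 3: row 8 has {1,2,4,5,8}; col 4 has {1,4,5,6,7,8,9}; region has {1,2,4,8} → only 3 remains.
(8,9) = 7: row 8 has {1,2,3,4,5,8}; col 9 has {2,6,9}; region has {1,2,3,4,8} → only 7 remains.
(9,3) = 3: row 9 has {1,4,8,9}; col 3 has {2,4,5,6,7,8}; region has {1,4,5,8,9} → only 3 remains.
(9,9) = 5: row 9 has {1,3,4,8,9}; col 9 has {2,6,7,9}; region has {1,2,3,4,7,8} → only 5 remains.
(1,3) = 1: row 1 has {8,9}; col 3 has {2,3,4,5,6,7,8}; region has {8,9} → only 1 remains.
(1,4) = 2: row 1 has {1,8,9}; col 4 has {1,3,4,5,6,7,8,9}; region has {1,8,9} → only 2 remains.
(7,3) = 9: row 7 has {2,3,5,6,7,8}; col 3 has {1,2,3,4,5,6,7,8}; region has {2,3,5,6,7,8} → only 9 remains.
(8,2) = 6: row 8 has {1,2,3,4,5,7,8}; col 2 has {1,3,4,5,8,9}; region has {1,3,4,5,8,9} → only 6 remains.
(8,8) = 9: row 8 has {1,2,3,4,5,6,7,8}; col 8 has {1,2,3,7}; region has {1,2,3,4,5,7,8} → only 9 remains.
(9,5) = 7: row 9 has {1,3,4,5,8,9}; col 5 has {1,2,3,4,5,8,9}; region has {1,3,4,5,6,8,9} → only 7 remains.
(9,8) = 6: row 9 has {1,3,4,5,7,8,9}; col 8 has {1,2,3,7,9}; region has {1,2,3,4,5,7,8,9} → only 6 remains.
(1,2) = 7: row 1 has {1,2,8,9}; col 2 has {1,3,4,5,6,8,9}; region has {1,2,8,9} → only 7 remains.
(1,5) = 6: row 1 has {1,2,7,8,9}; col 5 has {1,2,3,4,5,7,8,9}; region has {1,2,7,8,9} → only 6 remains.
(2,8) = 8: row 2 has {2,3,4,5,6,7}; col 8 has {1,2,3,6,7,9}; region has {2,3,4,5,6,7} → only 8 remains.
(2,9) = 1: row 2 has {2,3,4,5,6,7,8}; col 9 has {2,5,6,7,9}; region has {2,3,4,5,6,7,8} → only 1 remains.
(5,8) = 4: row 5 has {1,2,5,6,7,9}; col 8 has {1,2,3,6,7,8,9}; region has {1,2,5,6,7,9} → only 4 remains.
(7,9) = 4: row 7 has {2,3,5,6,7,8,9}; col 9 has {1,2,5,6,7,9}; region has {2,3,5,6,7,8,9} → only 4 remains.
(9,2) = 2: row 9 has {1,3,4,5,6,7,8,9}; col 2 has {1,3,4,5,6,7,8,9}; region has {1,3,4,5,6,7,8,9} → only 2 remains.
(1,8) = 5: row 1 has {1,2,6,7,8,9}; col 8 has {1,2,3,4,6,7,8,9}; region has {1,2,6,7,8,9} → only 5 remains.
(1,9) = 3: row 1 has {1,2,5,6,7,8,9}; col 9 has {1,2,4,5,6,7,9}; region has {1,2,5,6,7,8,9} → only 3 remains.
(2,7) = 9: row 2 has {1,2,3,4,5,6,7,8}; col 7 has {2,5,6,7,8}; region has {1,2,3,4,5,6,7,8} → only 9 remains.
(5,7) = 3: row 5 has {1,2,4,5,6,7,9}; col 7 has {2,5,6,7,8,9}; region has {1,2,4,5,6,7,9} → only 3 remains.
(5,9) = 8: row 5 has {1,2,3,4,5,6,7,9}; col 9 has {1,2,3,4,5,6,7,9}; region has {1,2,3,4,5,6,7,9} → only 8 remains.
(7,7) = 1: row 7 has {2,3,4,5,6,7,8,9}; col 7 has {2,3,5,6,7,8,9}; region has {2,3,4,5,6,7,8,9} → only 1 remains.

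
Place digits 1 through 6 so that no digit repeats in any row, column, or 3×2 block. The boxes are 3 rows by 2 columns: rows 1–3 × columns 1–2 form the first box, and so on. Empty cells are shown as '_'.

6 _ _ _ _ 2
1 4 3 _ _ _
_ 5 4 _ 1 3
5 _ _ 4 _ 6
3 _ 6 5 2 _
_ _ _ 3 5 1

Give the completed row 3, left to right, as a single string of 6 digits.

R1C2 = 3: row 1 has {2,6}; col 2 has {4,5}; box has {1,4,5,6} → only 3 remains.
R1C4 = 1: row 1 has {2,3,6}; col 4 has {3,4,5}; box has {3,4} → only 1 remains.
R1C5 = 4: row 1 has {1,2,3,6}; col 5 has {1,2,5}; box has {1,2,3} → only 4 remains.
R2C5 = 6: row 2 has {1,3,4}; col 5 has {1,2,4,5}; box has {1,2,3,4} → only 6 remains.
R2C6 = 5: row 2 has {1,3,4,6}; col 6 has {1,2,3,6}; box has {1,2,3,4,6} → only 5 remains.
R3C1 = 2: row 3 has {1,3,4,5}; col 1 has {1,3,5,6}; box has {1,3,4,5,6} → only 2 remains.
R3C4 = 6: row 3 has {1,2,3,4,5}; col 4 has {1,3,4,5}; box has {1,3,4} → only 6 remains.

254613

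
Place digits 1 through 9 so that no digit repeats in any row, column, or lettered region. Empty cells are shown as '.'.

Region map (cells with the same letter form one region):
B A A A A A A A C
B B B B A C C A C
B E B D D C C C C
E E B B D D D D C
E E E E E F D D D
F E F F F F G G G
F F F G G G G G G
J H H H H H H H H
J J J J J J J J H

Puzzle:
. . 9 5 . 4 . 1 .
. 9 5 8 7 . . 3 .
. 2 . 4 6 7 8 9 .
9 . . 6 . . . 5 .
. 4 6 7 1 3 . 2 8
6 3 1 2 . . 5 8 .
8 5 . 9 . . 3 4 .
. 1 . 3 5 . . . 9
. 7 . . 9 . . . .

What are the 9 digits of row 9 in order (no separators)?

r3c3 = 3 (sole candidate).
r4c2 = 8 (sole candidate).
r4c5 = 3 (sole candidate).
r4c6 = 1 (sole candidate).
r4c7 = 7 (sole candidate).
r5c1 = 5 (sole candidate).
r5c7 = 9 (sole candidate).
r6c5 = 4 (sole candidate).
r6c6 = 9 (sole candidate).
r6c9 = 7 (sole candidate).
r7c3 = 7 (sole candidate).
r7c5 = 2 (sole candidate).
r7c6 = 6 (sole candidate).
r7c9 = 1 (sole candidate).
r9c4 = 1: row 9 has {7,9}; col 4 has {2,3,4,5,6,7,8,9}; region has {7,9} → only 1 remains.
r9c8 = 6: row 9 has {1,7,9}; col 8 has {1,2,3,4,5,8,9}; region has {1,7,9} → only 6 remains.
r1c2 = 6 (sole candidate).
r1c5 = 8 (sole candidate).
r1c7 = 2 (sole candidate).
r1c9 = 3 (sole candidate).
r2c6 = 2 (sole candidate).
r3c1 = 1 (sole candidate).
r3c9 = 5 (sole candidate).
r4c9 = 4 (sole candidate).
r8c6 = 8 (sole candidate).
r8c8 = 7 (sole candidate).
r9c6 = 5: row 9 has {1,6,7,9}; col 6 has {1,2,3,4,6,7,8,9}; region has {1,6,7,9} → only 5 remains.
r9c7 = 4: row 9 has {1,5,6,7,9}; col 7 has {2,3,5,7,8,9}; region has {1,5,6,7,9} → only 4 remains.
r9c9 = 2: row 9 has {1,4,5,6,7,9}; col 9 has {1,3,4,5,7,8,9}; region has {1,3,5,7,8,9} → only 2 remains.
r1c1 = 7 (sole candidate).
r2c1 = 4 (sole candidate).
r2c9 = 6 (sole candidate).
r4c3 = 2 (sole candidate).
r8c1 = 2 (sole candidate).
r8c3 = 4 (sole candidate).
r8c7 = 6 (sole candidate).
r9c1 = 3: row 9 has {1,2,4,5,6,7,9}; col 1 has {1,2,4,5,6,7,8,9}; region has {1,2,4,5,6,7,9} → only 3 remains.
r9c3 = 8: row 9 has {1,2,3,4,5,6,7,9}; col 3 has {1,2,3,4,5,6,7,9}; region has {1,2,3,4,5,6,7,9} → only 8 remains.

378195462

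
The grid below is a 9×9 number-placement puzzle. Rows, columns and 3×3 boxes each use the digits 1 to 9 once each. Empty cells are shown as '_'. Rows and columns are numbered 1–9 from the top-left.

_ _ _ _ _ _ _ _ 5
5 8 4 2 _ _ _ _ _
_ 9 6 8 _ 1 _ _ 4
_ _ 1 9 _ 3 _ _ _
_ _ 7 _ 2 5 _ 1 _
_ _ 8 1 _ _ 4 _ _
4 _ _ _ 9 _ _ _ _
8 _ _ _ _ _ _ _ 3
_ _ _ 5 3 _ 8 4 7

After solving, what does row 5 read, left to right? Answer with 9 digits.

row 1, column 8 = 8: in row 1, 8 can only go here (every other open cell in that row sees an 8).
row 3, column 5 = 5: in row 3, 5 can only go here (every other open cell in that row sees a 5).
row 5, column 9 = 8: in row 5, 8 can only go here (every other open cell in that row sees an 8).
row 4, column 5 = 8: in row 4, 8 can only go here (every other open cell in that row sees an 8).
row 4, column 2 = 4: in row 4, 4 can only go here (every other open cell in that row sees a 4).
row 5, column 4 = 4: in row 5, 4 can only go here (every other open cell in that row sees a 4).
row 7, column 6 = 8: in row 7, 8 can only go here (every other open cell in that row sees an 8).
row 1, column 4 = 3: in column 4, 3 can only go here (every other open cell in that column sees a 3).
row 1, column 3 = 2: row 1 has {3,5,8}; col 3 has {1,4,6,7,8}; box has {4,5,6,8,9} → only 2 remains.
row 9, column 3 = 9: row 9 has {3,4,5,7,8}; col 3 has {1,2,4,6,7,8}; box has {4,8} → only 9 remains.
row 8, column 3 = 5: row 8 has {3,8}; col 3 has {1,2,4,6,7,8,9}; box has {4,8,9} → only 5 remains.
row 7, column 3 = 3: row 7 has {4,8,9}; col 3 has {1,2,4,5,6,7,8,9}; box has {4,5,8,9} → only 3 remains.
row 6, column 2 = 5: in column 2, 5 can only go here (every other open cell in that column sees a 5).
row 5, column 2 = 3: in column 2, 3 can only go here (every other open cell in that column sees a 3).
row 6, column 8 = 3: in row 6, 3 can only go here (every other open cell in that row sees a 3).
row 2, column 7 = 3: in row 2, 3 can only go here (every other open cell in that row sees a 3).
row 2, column 9 = 1: in row 2, 1 can only go here (every other open cell in that row sees a 1).
row 3, column 1 = 3: in row 3, 3 can only go here (every other open cell in that row sees a 3).
row 1, column 1 = 7: in column 1, 7 can only go here (every other open cell in that column sees a 7).
row 1, column 2 = 1: row 1 has {2,3,5,7,8}; col 2 has {3,4,5,8,9}; box has {2,3,4,5,6,7,8,9} → only 1 remains.
row 7, column 7 = 1: in row 7, 1 can only go here (every other open cell in that row sees a 1).
row 7, column 8 = 5: in row 7, 5 can only go here (every other open cell in that row sees a 5).
row 4, column 7 = 5: in row 4, 5 can only go here (every other open cell in that row sees a 5).
row 4, column 8 = 7: in row 4, 7 can only go here (every other open cell in that row sees a 7).
row 3, column 8 = 2: row 3 has {1,3,4,5,6,8,9}; col 8 has {1,3,4,5,7,8}; box has {1,3,4,5,8} → only 2 remains.
row 3, column 7 = 7: row 3 has {1,2,3,4,5,6,8,9}; col 7 has {1,3,4,5,8}; box has {1,2,3,4,5,8} → only 7 remains.
row 8, column 5 = 1: in row 8, 1 can only go here (every other open cell in that row sees a 1).
row 8, column 6 = 4: in row 8, 4 can only go here (every other open cell in that row sees a 4).
row 1, column 5 = 4: in row 1, 4 can only go here (every other open cell in that row sees a 4).
row 9, column 1 = 1: in row 9, 1 can only go here (every other open cell in that row sees a 1).
row 9, column 6 = 2: in column 6, 2 can only go here (every other open cell in that column sees a 2).
row 9, column 2 = 6: row 9 has {1,2,3,4,5,7,8,9}; col 2 has {1,3,4,5,8,9}; box has {1,3,4,5,8,9} → only 6 remains.
row 8, column 7 = 2: in column 7, 2 can only go here (every other open cell in that column sees a 2).
row 7, column 9 = 6: row 7 has {1,3,4,5,8,9}; col 9 has {1,3,4,5,7,8}; box has {1,2,3,4,5,7,8} → only 6 remains.
row 8, column 2 = 7: row 8 has {1,2,3,4,5,8}; col 2 has {1,3,4,5,6,8,9}; box has {1,3,4,5,6,8,9} → only 7 remains.
row 8, column 4 = 6: row 8 has {1,2,3,4,5,7,8}; col 4 has {1,2,3,4,5,8,9}; box has {1,2,3,4,5,8,9} → only 6 remains.
row 8, column 8 = 9: row 8 has {1,2,3,4,5,6,7,8}; col 8 has {1,2,3,4,5,7,8}; box has {1,2,3,4,5,6,7,8} → only 9 remains.
row 2, column 8 = 6: row 2 has {1,2,3,4,5,8}; col 8 has {1,2,3,4,5,7,8,9}; box has {1,2,3,4,5,7,8} → only 6 remains.
row 4, column 9 = 2: row 4 has {1,3,4,5,7,8,9}; col 9 has {1,3,4,5,6,7,8}; box has {1,3,4,5,7,8} → only 2 remains.
row 6, column 9 = 9: row 6 has {1,3,4,5,8}; col 9 has {1,2,3,4,5,6,7,8}; box has {1,2,3,4,5,7,8} → only 9 remains.
row 7, column 2 = 2: row 7 has {1,3,4,5,6,8,9}; col 2 has {1,3,4,5,6,7,8,9}; box has {1,3,4,5,6,7,8,9} → only 2 remains.
row 7, column 4 = 7: row 7 has {1,2,3,4,5,6,8,9}; col 4 has {1,2,3,4,5,6,8,9}; box has {1,2,3,4,5,6,8,9} → only 7 remains.
row 1, column 7 = 9: row 1 has {1,2,3,4,5,7,8}; col 7 has {1,2,3,4,5,7,8}; box has {1,2,3,4,5,6,7,8} → only 9 remains.
row 2, column 5 = 7: row 2 has {1,2,3,4,5,6,8}; col 5 has {1,2,3,4,5,8,9}; box has {1,2,3,4,5,8} → only 7 remains.
row 2, column 6 = 9: row 2 has {1,2,3,4,5,6,7,8}; col 6 has {1,2,3,4,5,8}; box has {1,2,3,4,5,7,8} → only 9 remains.
row 4, column 1 = 6: row 4 has {1,2,3,4,5,7,8,9}; col 1 has {1,3,4,5,7,8}; box has {1,3,4,5,7,8} → only 6 remains.
row 5, column 1 = 9: row 5 has {1,2,3,4,5,7,8}; col 1 has {1,3,4,5,6,7,8}; box has {1,3,4,5,6,7,8} → only 9 remains.
row 5, column 7 = 6: row 5 has {1,2,3,4,5,7,8,9}; col 7 has {1,2,3,4,5,7,8,9}; box has {1,2,3,4,5,7,8,9} → only 6 remains.

937425618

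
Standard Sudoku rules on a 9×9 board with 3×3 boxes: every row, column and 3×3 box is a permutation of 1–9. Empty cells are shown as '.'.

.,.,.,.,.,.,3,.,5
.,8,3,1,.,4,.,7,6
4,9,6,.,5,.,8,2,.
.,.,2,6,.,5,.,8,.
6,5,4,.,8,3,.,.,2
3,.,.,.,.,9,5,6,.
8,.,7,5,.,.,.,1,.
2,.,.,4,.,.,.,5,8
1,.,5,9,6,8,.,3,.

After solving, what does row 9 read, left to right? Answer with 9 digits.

145968237

R1C1 = 7 (sole candidate).
R1C3 = 1 (sole candidate).
R2C1 = 5 (sole candidate).
R2C7 = 9 (sole candidate).
R3C6 = 7 (sole candidate).
R3C9 = 1 (sole candidate).
R4C1 = 9 (sole candidate).
R5C4 = 7 (sole candidate).
R5C7 = 1 (sole candidate).
R5C8 = 9 (sole candidate).
R6C3 = 8 (sole candidate).
R6C4 = 2 (sole candidate).
R7C6 = 2 (sole candidate).
R8C3 = 9 (sole candidate).
R8C6 = 1 (sole candidate).
R9C2 = 4: row 9 has {1,3,5,6,8,9}; col 2 has {5,8,9}; box has {1,2,5,7,8,9} → only 4 remains.
R9C9 = 7: row 9 has {1,3,4,5,6,8,9}; col 9 has {1,2,5,6,8}; box has {1,3,5,8} → only 7 remains.
R1C2 = 2 (sole candidate).
R1C4 = 8 (sole candidate).
R1C5 = 9 (sole candidate).
R1C6 = 6 (sole candidate).
R1C8 = 4 (sole candidate).
R2C5 = 2 (sole candidate).
R3C4 = 3 (sole candidate).
R6C9 = 4 (sole candidate).
R7C5 = 3 (sole candidate).
R7C9 = 9 (sole candidate).
R8C5 = 7 (sole candidate).
R8C7 = 6 (sole candidate).
R9C7 = 2: row 9 has {1,3,4,5,6,7,8,9}; col 7 has {1,3,5,6,8,9}; box has {1,3,5,6,7,8,9} → only 2 remains.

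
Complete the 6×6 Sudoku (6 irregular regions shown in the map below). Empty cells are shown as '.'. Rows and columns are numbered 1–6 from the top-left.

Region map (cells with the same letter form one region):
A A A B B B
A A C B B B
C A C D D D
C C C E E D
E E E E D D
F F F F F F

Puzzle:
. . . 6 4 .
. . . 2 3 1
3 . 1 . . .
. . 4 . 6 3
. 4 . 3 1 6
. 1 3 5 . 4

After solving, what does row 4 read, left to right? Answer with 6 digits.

R1C6 = 5 (sole candidate).
R3C4 = 4 (sole candidate).
R3C6 = 2 (sole candidate).
R4C4 = 1: row 4 has {3,4,6}; col 4 has {2,3,4,5,6}; region has {3,4,6} → only 1 remains.
R6C5 = 2 (sole candidate).
R1C3 = 2 (sole candidate).
R3C5 = 5 (sole candidate).
R5C3 = 5 (sole candidate).
R6C1 = 6 (sole candidate).
R1C1 = 1 (sole candidate).
R1C2 = 3 (sole candidate).
R2C3 = 6 (sole candidate).
R3C2 = 6 (sole candidate).
R5C1 = 2 (sole candidate).
R2C2 = 5 (sole candidate).
R4C1 = 5: row 4 has {1,3,4,6}; col 1 has {1,2,3,6}; region has {1,3,4,6} → only 5 remains.
R4C2 = 2: row 4 has {1,3,4,5,6}; col 2 has {1,3,4,5,6}; region has {1,3,4,5,6} → only 2 remains.

524163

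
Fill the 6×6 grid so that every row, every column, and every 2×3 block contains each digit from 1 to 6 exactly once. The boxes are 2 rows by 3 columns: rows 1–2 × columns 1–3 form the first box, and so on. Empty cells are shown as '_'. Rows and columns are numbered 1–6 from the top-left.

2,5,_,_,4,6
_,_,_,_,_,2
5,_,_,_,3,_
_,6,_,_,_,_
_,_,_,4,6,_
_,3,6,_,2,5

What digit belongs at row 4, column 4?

2

row 5, column 1 = 1: row 5 has {4,6}; col 1 has {2,5}; box has {3,6} → only 1 remains.
row 5, column 2 = 2: row 5 has {1,4,6}; col 2 has {3,5,6}; box has {1,3,6} → only 2 remains.
row 5, column 3 = 5: row 5 has {1,2,4,6}; col 3 has {6}; box has {1,2,3,6} → only 5 remains.
row 5, column 6 = 3: row 5 has {1,2,4,5,6}; col 6 has {2,5,6}; box has {2,4,5,6} → only 3 remains.
row 6, column 1 = 4: row 6 has {2,3,5,6}; col 1 has {1,2,5}; box has {1,2,3,5,6} → only 4 remains.
row 6, column 4 = 1: row 6 has {2,3,4,5,6}; col 4 has {4}; box has {2,3,4,5,6} → only 1 remains.
row 1, column 4 = 3: row 1 has {2,4,5,6}; col 4 has {1,4}; box has {2,4,6} → only 3 remains.
row 2, column 4 = 5: row 2 has {2}; col 4 has {1,3,4}; box has {2,3,4,6} → only 5 remains.
row 2, column 5 = 1: row 2 has {2,5}; col 5 has {2,3,4,6}; box has {2,3,4,5,6} → only 1 remains.
row 4, column 1 = 3: row 4 has {6}; col 1 has {1,2,4,5}; box has {5,6} → only 3 remains.
row 4, column 4 = 2: row 4 has {3,6}; col 4 has {1,3,4,5}; box has {3} → only 2 remains.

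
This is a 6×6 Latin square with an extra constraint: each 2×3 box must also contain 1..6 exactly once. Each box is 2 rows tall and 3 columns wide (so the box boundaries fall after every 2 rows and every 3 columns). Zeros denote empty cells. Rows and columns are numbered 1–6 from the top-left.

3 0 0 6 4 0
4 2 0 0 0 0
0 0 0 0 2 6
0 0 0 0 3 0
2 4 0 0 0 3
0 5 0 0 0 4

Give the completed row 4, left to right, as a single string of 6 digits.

162435

row 1, column 2 = 1: row 1 has {3,4,6}; col 2 has {2,4,5}; box has {2,3,4} → only 1 remains.
row 1, column 3 = 5: row 1 has {1,3,4,6}; col 3 has {}; box has {1,2,3,4} → only 5 remains.
row 1, column 6 = 2: row 1 has {1,3,4,5,6}; col 6 has {3,4,6}; box has {4,6} → only 2 remains.
row 2, column 3 = 6: row 2 has {2,4}; col 3 has {5}; box has {1,2,3,4,5} → only 6 remains.
row 3, column 2 = 3: row 3 has {2,6}; col 2 has {1,2,4,5}; box has {} → only 3 remains.
row 4, column 2 = 6: row 4 has {3}; col 2 has {1,2,3,4,5}; box has {3} → only 6 remains.
row 5, column 3 = 1: row 5 has {2,3,4}; col 3 has {5,6}; box has {2,4,5} → only 1 remains.
row 5, column 4 = 5: row 5 has {1,2,3,4}; col 4 has {6}; box has {3,4} → only 5 remains.
row 5, column 5 = 6: row 5 has {1,2,3,4,5}; col 5 has {2,3,4}; box has {3,4,5} → only 6 remains.
row 6, column 1 = 6: row 6 has {4,5}; col 1 has {2,3,4}; box has {1,2,4,5} → only 6 remains.
row 6, column 3 = 3: row 6 has {4,5,6}; col 3 has {1,5,6}; box has {1,2,4,5,6} → only 3 remains.
row 6, column 5 = 1: row 6 has {3,4,5,6}; col 5 has {2,3,4,6}; box has {3,4,5,6} → only 1 remains.
row 2, column 5 = 5: row 2 has {2,4,6}; col 5 has {1,2,3,4,6}; box has {2,4,6} → only 5 remains.
row 2, column 6 = 1: row 2 has {2,4,5,6}; col 6 has {2,3,4,6}; box has {2,4,5,6} → only 1 remains.
row 3, column 3 = 4: row 3 has {2,3,6}; col 3 has {1,3,5,6}; box has {3,6} → only 4 remains.
row 3, column 4 = 1: row 3 has {2,3,4,6}; col 4 has {5,6}; box has {2,3,6} → only 1 remains.
row 4, column 3 = 2: row 4 has {3,6}; col 3 has {1,3,4,5,6}; box has {3,4,6} → only 2 remains.
row 4, column 4 = 4: row 4 has {2,3,6}; col 4 has {1,5,6}; box has {1,2,3,6} → only 4 remains.
row 4, column 6 = 5: row 4 has {2,3,4,6}; col 6 has {1,2,3,4,6}; box has {1,2,3,4,6} → only 5 remains.
row 6, column 4 = 2: row 6 has {1,3,4,5,6}; col 4 has {1,4,5,6}; box has {1,3,4,5,6} → only 2 remains.
row 2, column 4 = 3: row 2 has {1,2,4,5,6}; col 4 has {1,2,4,5,6}; box has {1,2,4,5,6} → only 3 remains.
row 3, column 1 = 5: row 3 has {1,2,3,4,6}; col 1 has {2,3,4,6}; box has {2,3,4,6} → only 5 remains.
row 4, column 1 = 1: row 4 has {2,3,4,5,6}; col 1 has {2,3,4,5,6}; box has {2,3,4,5,6} → only 1 remains.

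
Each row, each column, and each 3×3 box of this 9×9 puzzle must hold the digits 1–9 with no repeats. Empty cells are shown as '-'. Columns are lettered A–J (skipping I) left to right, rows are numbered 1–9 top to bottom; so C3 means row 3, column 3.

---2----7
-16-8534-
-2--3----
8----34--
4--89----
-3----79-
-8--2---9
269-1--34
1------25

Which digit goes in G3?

9

J2 = 2 (sole candidate).
G8 = 8 (sole candidate).
G9 = 6 (sole candidate).
G7 = 1 (sole candidate).
H7 = 7 (sole candidate).
F8 = 7 (sole candidate).
E9 = 4 (sole candidate).
E1 = 6 (sole candidate).
E6 = 5 (sole candidate).
F7 = 6 (sole candidate).
D8 = 5 (sole candidate).
B9 = 7 (sole candidate).
C9 = 3 (sole candidate).
D9 = 9 (sole candidate).
F9 = 8 (sole candidate).
D2 = 7 (sole candidate).
E4 = 7 (sole candidate).
B5 = 5 (sole candidate).
G5 = 2 (sole candidate).
A6 = 6 (sole candidate).
A7 = 5 (sole candidate).
C7 = 4 (sole candidate).
D7 = 3 (sole candidate).
A2 = 9 (sole candidate).
A3 = 7 (sole candidate).
B4 = 9 (sole candidate).
F5 = 1 (sole candidate).
H5 = 6 (sole candidate).
J5 = 3 (sole candidate).
D6 = 4 (sole candidate).
F6 = 2 (sole candidate).
A1 = 3 (sole candidate).
B1 = 4 (sole candidate).
F1 = 9 (sole candidate).
G1 = 5 (sole candidate).
D3 = 1 (sole candidate).
F3 = 4 (sole candidate).
G3 = 9: row 3 has {1,2,3,4,7}; col 7 has {1,2,3,4,5,6,7,8}; box has {2,3,4,5,7} → only 9 remains.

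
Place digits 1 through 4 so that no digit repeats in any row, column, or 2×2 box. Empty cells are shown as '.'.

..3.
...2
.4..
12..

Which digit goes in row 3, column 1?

row 1, column 2 = 1 (sole candidate).
row 1, column 4 = 4 (sole candidate).
row 2, column 2 = 3 (sole candidate).
row 2, column 3 = 1 (sole candidate).
row 3, column 1 = 3: row 3 has {4}; col 1 has {1}; box has {1,2,4} → only 3 remains.

3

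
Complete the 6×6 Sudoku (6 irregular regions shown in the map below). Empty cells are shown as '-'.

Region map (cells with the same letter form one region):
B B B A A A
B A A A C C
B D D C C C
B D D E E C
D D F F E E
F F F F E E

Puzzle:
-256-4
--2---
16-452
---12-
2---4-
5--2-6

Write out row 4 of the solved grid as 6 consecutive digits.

654123

r1c1 = 3: row 1 has {2,4,5,6}; col 1 has {1,2,5}; region has {1,2,5} → only 3 remains.
r1c5 = 1: row 1 has {2,3,4,5,6}; col 5 has {2,4,5}; region has {2,4,6} → only 1 remains.
r3c3 = 3: row 3 has {1,2,4,5,6}; col 3 has {2,5}; region has {2,6} → only 3 remains.
r4c3 = 4: row 4 has {1,2}; col 3 has {2,3,5}; region has {2,3,6} → only 4 remains.
r4c6 = 3: row 4 has {1,2,4}; col 6 has {2,4,6}; region has {2,4,5} → only 3 remains.
r5c4 = 3: row 5 has {2,4}; col 4 has {1,2,4,6}; region has {2,5} → only 3 remains.
r5c6 = 5: row 5 has {2,3,4}; col 6 has {2,3,4,6}; region has {1,2,4,6} → only 5 remains.
r6c3 = 1: row 6 has {2,5,6}; col 3 has {2,3,4,5}; region has {2,3,5} → only 1 remains.
r6c5 = 3: row 6 has {1,2,5,6}; col 5 has {1,2,4,5}; region has {1,2,4,5,6} → only 3 remains.
r2c4 = 5: row 2 has {2}; col 4 has {1,2,3,4,6}; region has {1,2,4,6} → only 5 remains.
r2c5 = 6: row 2 has {2,5}; col 5 has {1,2,3,4,5}; region has {2,3,4,5} → only 6 remains.
r2c6 = 1: row 2 has {2,5,6}; col 6 has {2,3,4,5,6}; region has {2,3,4,5,6} → only 1 remains.
r4c1 = 6: row 4 has {1,2,3,4}; col 1 has {1,2,3,5}; region has {1,2,3,5} → only 6 remains.
r4c2 = 5: row 4 has {1,2,3,4,6}; col 2 has {2,6}; region has {2,3,4,6} → only 5 remains.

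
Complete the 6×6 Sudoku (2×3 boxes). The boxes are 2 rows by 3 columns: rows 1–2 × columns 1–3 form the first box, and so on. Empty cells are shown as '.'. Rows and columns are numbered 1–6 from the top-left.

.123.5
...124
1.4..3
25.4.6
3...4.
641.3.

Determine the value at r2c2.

r1c1 = 4: row 1 has {1,2,3,5}; col 1 has {1,2,3,6}; box has {1,2} → only 4 remains.
r1c5 = 6: row 1 has {1,2,3,4,5}; col 5 has {2,3,4}; box has {1,2,3,4,5} → only 6 remains.
r2c1 = 5: row 2 has {1,2,4}; col 1 has {1,2,3,4,6}; box has {1,2,4} → only 5 remains.
r3c2 = 6: row 3 has {1,3,4}; col 2 has {1,4,5}; box has {1,2,4,5} → only 6 remains.
r3c5 = 5: row 3 has {1,3,4,6}; col 5 has {2,3,4,6}; box has {3,4,6} → only 5 remains.
r4c3 = 3: row 4 has {2,4,5,6}; col 3 has {1,2,4}; box has {1,2,4,5,6} → only 3 remains.
r4c5 = 1: row 4 has {2,3,4,5,6}; col 5 has {2,3,4,5,6}; box has {3,4,5,6} → only 1 remains.
r5c2 = 2: row 5 has {3,4}; col 2 has {1,4,5,6}; box has {1,3,4,6} → only 2 remains.
r5c3 = 5: row 5 has {2,3,4}; col 3 has {1,2,3,4}; box has {1,2,3,4,6} → only 5 remains.
r5c4 = 6: row 5 has {2,3,4,5}; col 4 has {1,3,4}; box has {3,4} → only 6 remains.
r5c6 = 1: row 5 has {2,3,4,5,6}; col 6 has {3,4,5,6}; box has {3,4,6} → only 1 remains.
r6c6 = 2: row 6 has {1,3,4,6}; col 6 has {1,3,4,5,6}; box has {1,3,4,6} → only 2 remains.
r2c2 = 3: row 2 has {1,2,4,5}; col 2 has {1,2,4,5,6}; box has {1,2,4,5} → only 3 remains.

3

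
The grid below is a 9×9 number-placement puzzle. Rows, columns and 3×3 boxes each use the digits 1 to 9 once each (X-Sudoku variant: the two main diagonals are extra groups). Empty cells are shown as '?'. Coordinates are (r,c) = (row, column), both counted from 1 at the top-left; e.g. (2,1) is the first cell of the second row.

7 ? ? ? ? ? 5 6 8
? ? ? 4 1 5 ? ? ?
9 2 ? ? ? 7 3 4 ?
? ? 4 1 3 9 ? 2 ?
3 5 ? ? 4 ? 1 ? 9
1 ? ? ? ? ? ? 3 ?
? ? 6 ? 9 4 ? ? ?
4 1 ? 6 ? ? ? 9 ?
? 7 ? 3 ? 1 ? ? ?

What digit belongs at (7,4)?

(1,5) = 2: row 1 has {5,6,7,8}; col 5 has {1,3,4,9}; box has {1,4,5,7} → only 2 remains.
(1,6) = 3: row 1 has {2,5,6,7,8}; col 6 has {1,4,5,7,9}; box has {1,2,4,5,7} → only 3 remains.
(2,8) = 7: row 2 has {1,4,5}; col 8 has {2,3,4,6,9}; box has {3,4,5,6,8}; anti-diagonal has {1,3,4,6,8,9} → only 7 remains.
(2,9) = 2: row 2 has {1,4,5,7}; col 9 has {8,9}; box has {3,4,5,6,7,8} → only 2 remains.
(3,4) = 8: row 3 has {2,3,4,7,9}; col 4 has {1,3,4,6}; box has {1,2,3,4,5,7} → only 8 remains.
(3,5) = 6: row 3 has {2,3,4,7,8,9}; col 5 has {1,2,3,4,9}; box has {1,2,3,4,5,7,8} → only 6 remains.
(3,9) = 1: row 3 has {2,3,4,6,7,8,9}; col 9 has {2,8,9}; box has {2,3,4,5,6,7,8} → only 1 remains.
(5,8) = 8: row 5 has {1,3,4,5,9}; col 8 has {2,3,4,6,7,9}; box has {1,2,3,9} → only 8 remains.
(9,8) = 5: row 9 has {1,3,7}; col 8 has {2,3,4,6,7,8,9}; box has {9} → only 5 remains.
(9,9) = 6: row 9 has {1,3,5,7}; col 9 has {1,2,8,9}; box has {5,9}; main diagonal has {1,4,7,9} → only 6 remains.
(1,2) = 4: row 1 has {2,3,5,6,7,8}; col 2 has {1,2,5,7}; box has {2,7,9} → only 4 remains.
(1,3) = 1: row 1 has {2,3,4,5,6,7,8}; col 3 has {4,6}; box has {2,4,7,9} → only 1 remains.
(1,4) = 9: row 1 has {1,2,3,4,5,6,7,8}; col 4 has {1,3,4,6,8}; box has {1,2,3,4,5,6,7,8} → only 9 remains.
(2,7) = 9: row 2 has {1,2,4,5,7}; col 7 has {1,3,5}; box has {1,2,3,4,5,6,7,8} → only 9 remains.
(3,3) = 5: row 3 has {1,2,3,4,6,7,8,9}; col 3 has {1,4,6}; box has {1,2,4,7,9}; main diagonal has {1,4,6,7,9} → only 5 remains.
(7,8) = 1: row 7 has {4,6,9}; col 8 has {2,3,4,5,6,7,8,9}; box has {5,6,9} → only 1 remains.
(9,1) = 2: row 9 has {1,3,5,6,7}; col 1 has {1,3,4,7,9}; box has {1,4,6,7}; anti-diagonal has {1,3,4,6,7,8,9} → only 2 remains.
(9,5) = 8: row 9 has {1,2,3,5,6,7}; col 5 has {1,2,3,4,6,9}; box has {1,3,4,6,9} → only 8 remains.
(9,7) = 4: row 9 has {1,2,3,5,6,7,8}; col 7 has {1,3,5,9}; box has {1,5,6,9} → only 4 remains.
(6,4) = 5: row 6 has {1,3}; col 4 has {1,3,4,6,8,9}; box has {1,3,4,9}; anti-diagonal has {1,2,3,4,6,7,8,9} → only 5 remains.
(6,5) = 7: row 6 has {1,3,5}; col 5 has {1,2,3,4,6,8,9}; box has {1,3,4,5,9} → only 7 remains.
(6,7) = 6: row 6 has {1,3,5,7}; col 7 has {1,3,4,5,9}; box has {1,2,3,8,9} → only 6 remains.
(6,9) = 4: row 6 has {1,3,5,6,7}; col 9 has {1,2,6,8,9}; box has {1,2,3,6,8,9} → only 4 remains.
(8,5) = 5: row 8 has {1,4,6,9}; col 5 has {1,2,3,4,6,7,8,9}; box has {1,3,4,6,8,9} → only 5 remains.
(8,6) = 2: row 8 has {1,4,5,6,9}; col 6 has {1,3,4,5,7,9}; box has {1,3,4,5,6,8,9} → only 2 remains.
(9,3) = 9: row 9 has {1,2,3,4,5,6,7,8}; col 3 has {1,4,5,6}; box has {1,2,4,6,7} → only 9 remains.
(4,7) = 7: row 4 has {1,2,3,4,9}; col 7 has {1,3,4,5,6,9}; box has {1,2,3,4,6,8,9} → only 7 remains.
(4,9) = 5: row 4 has {1,2,3,4,7,9}; col 9 has {1,2,4,6,8,9}; box has {1,2,3,4,6,7,8,9} → only 5 remains.
(5,4) = 2: row 5 has {1,3,4,5,8,9}; col 4 has {1,3,4,5,6,8,9}; box has {1,3,4,5,7,9} → only 2 remains.
(5,6) = 6: row 5 has {1,2,3,4,5,8,9}; col 6 has {1,2,3,4,5,7,9}; box has {1,2,3,4,5,7,9} → only 6 remains.
(6,6) = 8: row 6 has {1,3,4,5,6,7}; col 6 has {1,2,3,4,5,6,7,9}; box has {1,2,3,4,5,6,7,9}; main diagonal has {1,4,5,6,7,9} → only 8 remains.
(7,4) = 7: row 7 has {1,4,6,9}; col 4 has {1,2,3,4,5,6,8,9}; box has {1,2,3,4,5,6,8,9} → only 7 remains.

7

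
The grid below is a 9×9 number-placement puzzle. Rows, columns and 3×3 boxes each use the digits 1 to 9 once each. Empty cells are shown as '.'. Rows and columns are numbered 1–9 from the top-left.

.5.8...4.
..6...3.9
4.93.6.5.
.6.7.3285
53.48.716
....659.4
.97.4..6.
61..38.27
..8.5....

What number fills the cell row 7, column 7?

row 2, column 8 = 7: row 2 has {3,6,9}; col 8 has {1,2,4,5,6,8}; box has {3,4,5,9} → only 7 remains.
row 5, column 3 = 2: row 5 has {1,3,4,5,6,7,8}; col 3 has {6,7,8,9}; box has {3,5,6} → only 2 remains.
row 5, column 6 = 9: row 5 has {1,2,3,4,5,6,7,8}; col 6 has {3,5,6,8}; box has {3,4,5,6,7,8} → only 9 remains.
row 6, column 3 = 1: row 6 has {4,5,6,9}; col 3 has {2,6,7,8,9}; box has {2,3,5,6} → only 1 remains.
row 6, column 4 = 2: row 6 has {1,4,5,6,9}; col 4 has {3,4,7,8}; box has {3,4,5,6,7,8,9} → only 2 remains.
row 6, column 8 = 3: row 6 has {1,2,4,5,6,9}; col 8 has {1,2,4,5,6,7,8}; box has {1,2,4,5,6,7,8,9} → only 3 remains.
row 7, column 4 = 1: row 7 has {4,6,7,9}; col 4 has {2,3,4,7,8}; box has {3,4,5,8} → only 1 remains.
row 7, column 6 = 2: row 7 has {1,4,6,7,9}; col 6 has {3,5,6,8,9}; box has {1,3,4,5,8} → only 2 remains.
row 8, column 4 = 9: row 8 has {1,2,3,6,7,8}; col 4 has {1,2,3,4,7,8}; box has {1,2,3,4,5,8} → only 9 remains.
row 9, column 4 = 6: row 9 has {5,8}; col 4 has {1,2,3,4,7,8,9}; box has {1,2,3,4,5,8,9} → only 6 remains.
row 9, column 6 = 7: row 9 has {5,6,8}; col 6 has {2,3,5,6,8,9}; box has {1,2,3,4,5,6,8,9} → only 7 remains.
row 9, column 8 = 9: row 9 has {5,6,7,8}; col 8 has {1,2,3,4,5,6,7,8}; box has {2,6,7} → only 9 remains.
row 1, column 3 = 3: row 1 has {4,5,8}; col 3 has {1,2,6,7,8,9}; box has {4,5,6,9} → only 3 remains.
row 1, column 6 = 1: row 1 has {3,4,5,8}; col 6 has {2,3,5,6,7,8,9}; box has {3,6,8} → only 1 remains.
row 1, column 7 = 6: row 1 has {1,3,4,5,8}; col 7 has {2,3,7,9}; box has {3,4,5,7,9} → only 6 remains.
row 1, column 9 = 2: row 1 has {1,3,4,5,6,8}; col 9 has {4,5,6,7,9}; box has {3,4,5,6,7,9} → only 2 remains.
row 2, column 4 = 5: row 2 has {3,6,7,9}; col 4 has {1,2,3,4,6,7,8,9}; box has {1,3,6,8} → only 5 remains.
row 2, column 5 = 2: row 2 has {3,5,6,7,9}; col 5 has {3,4,5,6,8}; box has {1,3,5,6,8} → only 2 remains.
row 2, column 6 = 4: row 2 has {2,3,5,6,7,9}; col 6 has {1,2,3,5,6,7,8,9}; box has {1,2,3,5,6,8} → only 4 remains.
row 3, column 5 = 7: row 3 has {3,4,5,6,9}; col 5 has {2,3,4,5,6,8}; box has {1,2,3,4,5,6,8} → only 7 remains.
row 4, column 1 = 9: row 4 has {2,3,5,6,7,8}; col 1 has {4,5,6}; box has {1,2,3,5,6} → only 9 remains.
row 4, column 3 = 4: row 4 has {2,3,5,6,7,8,9}; col 3 has {1,2,3,6,7,8,9}; box has {1,2,3,5,6,9} → only 4 remains.
row 4, column 5 = 1: row 4 has {2,3,4,5,6,7,8,9}; col 5 has {2,3,4,5,6,7,8}; box has {2,3,4,5,6,7,8,9} → only 1 remains.
row 7, column 1 = 3: row 7 has {1,2,4,6,7,9}; col 1 has {4,5,6,9}; box has {1,6,7,8,9} → only 3 remains.
row 7, column 9 = 8: row 7 has {1,2,3,4,6,7,9}; col 9 has {2,4,5,6,7,9}; box has {2,6,7,9} → only 8 remains.
row 8, column 3 = 5: row 8 has {1,2,3,6,7,8,9}; col 3 has {1,2,3,4,6,7,8,9}; box has {1,3,6,7,8,9} → only 5 remains.
row 8, column 7 = 4: row 8 has {1,2,3,5,6,7,8,9}; col 7 has {2,3,6,7,9}; box has {2,6,7,8,9} → only 4 remains.
row 9, column 1 = 2: row 9 has {5,6,7,8,9}; col 1 has {3,4,5,6,9}; box has {1,3,5,6,7,8,9} → only 2 remains.
row 9, column 2 = 4: row 9 has {2,5,6,7,8,9}; col 2 has {1,3,5,6,9}; box has {1,2,3,5,6,7,8,9} → only 4 remains.
row 9, column 7 = 1: row 9 has {2,4,5,6,7,8,9}; col 7 has {2,3,4,6,7,9}; box has {2,4,6,7,8,9} → only 1 remains.
row 9, column 9 = 3: row 9 has {1,2,4,5,6,7,8,9}; col 9 has {2,4,5,6,7,8,9}; box has {1,2,4,6,7,8,9} → only 3 remains.
row 1, column 1 = 7: row 1 has {1,2,3,4,5,6,8}; col 1 has {2,3,4,5,6,9}; box has {3,4,5,6,9} → only 7 remains.
row 1, column 5 = 9: row 1 has {1,2,3,4,5,6,7,8}; col 5 has {1,2,3,4,5,6,7,8}; box has {1,2,3,4,5,6,7,8} → only 9 remains.
row 2, column 2 = 8: row 2 has {2,3,4,5,6,7,9}; col 2 has {1,3,4,5,6,9}; box has {3,4,5,6,7,9} → only 8 remains.
row 3, column 2 = 2: row 3 has {3,4,5,6,7,9}; col 2 has {1,3,4,5,6,8,9}; box has {3,4,5,6,7,8,9} → only 2 remains.
row 3, column 7 = 8: row 3 has {2,3,4,5,6,7,9}; col 7 has {1,2,3,4,6,7,9}; box has {2,3,4,5,6,7,9} → only 8 remains.
row 3, column 9 = 1: row 3 has {2,3,4,5,6,7,8,9}; col 9 has {2,3,4,5,6,7,8,9}; box has {2,3,4,5,6,7,8,9} → only 1 remains.
row 6, column 1 = 8: row 6 has {1,2,3,4,5,6,9}; col 1 has {2,3,4,5,6,7,9}; box has {1,2,3,4,5,6,9} → only 8 remains.
row 6, column 2 = 7: row 6 has {1,2,3,4,5,6,8,9}; col 2 has {1,2,3,4,5,6,8,9}; box has {1,2,3,4,5,6,8,9} → only 7 remains.
row 7, column 7 = 5: row 7 has {1,2,3,4,6,7,8,9}; col 7 has {1,2,3,4,6,7,8,9}; box has {1,2,3,4,6,7,8,9} → only 5 remains.

5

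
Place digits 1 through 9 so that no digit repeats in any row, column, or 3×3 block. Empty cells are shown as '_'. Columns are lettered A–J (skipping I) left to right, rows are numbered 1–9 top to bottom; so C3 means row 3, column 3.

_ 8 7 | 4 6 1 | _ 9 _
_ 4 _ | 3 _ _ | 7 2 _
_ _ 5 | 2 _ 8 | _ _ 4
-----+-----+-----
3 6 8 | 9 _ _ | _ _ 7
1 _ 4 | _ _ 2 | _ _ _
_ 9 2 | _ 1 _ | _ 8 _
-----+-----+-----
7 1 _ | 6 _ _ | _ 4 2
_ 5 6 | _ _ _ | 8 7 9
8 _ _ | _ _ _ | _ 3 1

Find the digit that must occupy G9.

A1 = 2: row 1 has {1,4,6,7,8,9}; col 1 has {1,3,7,8}; box has {4,5,7,8} → only 2 remains.
B3 = 3: row 3 has {2,4,5,8}; col 2 has {1,4,5,6,8,9}; box has {2,4,5,7,8} → only 3 remains.
B5 = 7: row 5 has {1,2,4}; col 2 has {1,3,4,5,6,8,9}; box has {1,2,3,4,6,8,9} → only 7 remains.
A6 = 5: row 6 has {1,2,8,9}; col 1 has {1,2,3,7,8}; box has {1,2,3,4,6,7,8,9} → only 5 remains.
D6 = 7: row 6 has {1,2,5,8,9}; col 4 has {2,3,4,6,9}; box has {1,2,9} → only 7 remains.
G7 = 5: row 7 has {1,2,4,6,7}; col 7 has {7,8}; box has {1,2,3,4,7,8,9} → only 5 remains.
A8 = 4: row 8 has {5,6,7,8,9}; col 1 has {1,2,3,5,7,8}; box has {1,5,6,7,8} → only 4 remains.
D8 = 1: row 8 has {4,5,6,7,8,9}; col 4 has {2,3,4,6,7,9}; box has {6} → only 1 remains.
F8 = 3: row 8 has {1,4,5,6,7,8,9}; col 6 has {1,2,8}; box has {1,6} → only 3 remains.
B9 = 2: row 9 has {1,3,8}; col 2 has {1,3,4,5,6,7,8,9}; box has {1,4,5,6,7,8} → only 2 remains.
C9 = 9: row 9 has {1,2,3,8}; col 3 has {2,4,5,6,7,8}; box has {1,2,4,5,6,7,8} → only 9 remains.
D9 = 5: row 9 has {1,2,3,8,9}; col 4 has {1,2,3,4,6,7,9}; box has {1,3,6} → only 5 remains.
G9 = 6: row 9 has {1,2,3,5,8,9}; col 7 has {5,7,8}; box has {1,2,3,4,5,7,8,9} → only 6 remains.

6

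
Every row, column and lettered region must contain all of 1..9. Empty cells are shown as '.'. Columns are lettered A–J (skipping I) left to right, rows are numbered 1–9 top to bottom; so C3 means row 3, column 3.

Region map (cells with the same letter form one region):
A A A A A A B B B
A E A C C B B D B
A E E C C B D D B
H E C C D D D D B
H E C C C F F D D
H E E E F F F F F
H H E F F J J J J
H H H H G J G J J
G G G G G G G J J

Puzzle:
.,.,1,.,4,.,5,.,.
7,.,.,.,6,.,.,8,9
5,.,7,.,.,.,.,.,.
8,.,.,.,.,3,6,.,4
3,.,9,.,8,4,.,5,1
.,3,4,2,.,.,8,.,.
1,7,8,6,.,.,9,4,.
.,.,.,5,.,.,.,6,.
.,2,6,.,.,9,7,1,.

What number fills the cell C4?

5

B5 = 6: row 5 has {1,3,4,5,8,9}; col 2 has {2,3,7}; region has {2,3,4,7,8} → only 6 remains.
D5 = 7: row 5 has {1,3,4,5,6,8,9}; col 4 has {2,5,6}; region has {6,8,9} → only 7 remains.
G5 = 2: row 5 has {1,3,4,5,6,7,8,9}; col 7 has {5,6,7,8,9}; region has {4,6,8} → only 2 remains.
C8 = 2: row 8 has {5,6}; col 3 has {1,4,6,7,8,9}; region has {1,3,5,7,8} → only 2 remains.
A9 = 4: row 9 has {1,2,6,7,9}; col 1 has {1,3,5,7,8}; region has {2,6,7,9} → only 4 remains.
C2 = 3: row 2 has {6,7,8,9}; col 3 has {1,2,4,6,7,8,9}; region has {1,4,5,7} → only 3 remains.
G2 = 1: row 2 has {3,6,7,8,9}; col 7 has {2,5,6,7,8,9}; region has {4,5,9} → only 1 remains.
G3 = 4: row 3 has {5,7}; col 7 has {1,2,5,6,7,8,9}; region has {1,3,5,6,8} → only 4 remains.
C4 = 5: row 4 has {3,4,6,8}; col 3 has {1,2,3,4,6,7,8,9}; region has {6,7,8,9} → only 5 remains.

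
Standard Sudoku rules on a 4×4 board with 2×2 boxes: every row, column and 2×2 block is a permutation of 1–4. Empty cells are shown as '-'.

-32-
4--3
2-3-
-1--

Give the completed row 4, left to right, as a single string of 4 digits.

R1C1 = 1 (sole candidate).
R1C4 = 4 (sole candidate).
R2C2 = 2 (sole candidate).
R2C3 = 1 (sole candidate).
R3C2 = 4 (sole candidate).
R3C4 = 1 (sole candidate).
R4C1 = 3: row 4 has {1}; col 1 has {1,2,4}; box has {1,2,4} → only 3 remains.
R4C3 = 4: row 4 has {1,3}; col 3 has {1,2,3}; box has {1,3} → only 4 remains.
R4C4 = 2: row 4 has {1,3,4}; col 4 has {1,3,4}; box has {1,3,4} → only 2 remains.

3142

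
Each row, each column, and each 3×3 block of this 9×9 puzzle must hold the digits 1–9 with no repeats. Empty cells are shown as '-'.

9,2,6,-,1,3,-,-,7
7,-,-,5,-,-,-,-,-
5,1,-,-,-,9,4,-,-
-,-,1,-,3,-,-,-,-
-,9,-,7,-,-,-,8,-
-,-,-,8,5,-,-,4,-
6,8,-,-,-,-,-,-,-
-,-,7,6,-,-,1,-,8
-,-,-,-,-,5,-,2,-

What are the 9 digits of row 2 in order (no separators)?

734568912

row 1, column 4 = 4: row 1 has {1,2,3,6,7,9}; col 4 has {5,6,7,8}; box has {1,3,5,9} → only 4 remains.
row 1, column 8 = 5: row 1 has {1,2,3,4,6,7,9}; col 8 has {2,4,8}; box has {4,7} → only 5 remains.
row 3, column 4 = 2: row 3 has {1,4,5,9}; col 4 has {4,5,6,7,8}; box has {1,3,4,5,9} → only 2 remains.
row 4, column 4 = 9: row 4 has {1,3}; col 4 has {2,4,5,6,7,8}; box has {3,5,7,8} → only 9 remains.
row 1, column 7 = 8: row 1 has {1,2,3,4,5,6,7,9}; col 7 has {1,4}; box has {4,5,7} → only 8 remains.
row 3, column 5 = 7: in row 3, 7 can only go here (every other open cell in that row sees a 7).
row 3, column 3 = 8: in row 3, 8 can only go here (every other open cell in that row sees an 8).
row 4, column 1 = 8: in row 4, 8 can only go here (every other open cell in that row sees an 8).
row 8, column 2 = 5: in row 8, 5 can only go here (every other open cell in that row sees a 5).
row 9, column 7 = 7: in row 9, 7 can only go here (every other open cell in that row sees a 7).
row 9, column 5 = 8: in row 9, 8 can only go here (every other open cell in that row sees an 8).
row 2, column 5 = 6: row 2 has {5,7}; col 5 has {1,3,5,7,8}; box has {1,2,3,4,5,7,9} → only 6 remains.
row 2, column 6 = 8: row 2 has {5,6,7}; col 6 has {3,5,9}; box has {1,2,3,4,5,6,7,9} → only 8 remains.
row 6, column 2 = 7: in row 6, 7 can only go here (every other open cell in that row sees a 7).
row 4, column 8 = 7: in row 4, 7 can only go here (every other open cell in that row sees a 7).
row 7, column 6 = 7: in row 7, 7 can only go here (every other open cell in that row sees a 7).
row 7, column 4 = 1: in row 7, 1 can only go here (every other open cell in that row sees a 1).
row 9, column 4 = 3: row 9 has {2,5,7,8}; col 4 has {1,2,4,5,6,7,8,9}; box has {1,5,6,7,8} → only 3 remains.
row 9, column 2 = 4: row 9 has {2,3,5,7,8}; col 2 has {1,2,5,7,8,9}; box has {5,6,7,8} → only 4 remains.
row 9, column 3 = 9: row 9 has {2,3,4,5,7,8}; col 3 has {1,6,7,8}; box has {4,5,6,7,8} → only 9 remains.
row 9, column 9 = 6: row 9 has {2,3,4,5,7,8,9}; col 9 has {7,8}; box has {1,2,7,8} → only 6 remains.
row 2, column 2 = 3: row 2 has {5,6,7,8}; col 2 has {1,2,4,5,7,8,9}; box has {1,2,5,6,7,8,9} → only 3 remains.
row 2, column 3 = 4: row 2 has {3,5,6,7,8}; col 3 has {1,6,7,8,9}; box has {1,2,3,5,6,7,8,9} → only 4 remains.
row 3, column 9 = 3: row 3 has {1,2,4,5,7,8,9}; col 9 has {6,7,8}; box has {4,5,7,8} → only 3 remains.
row 4, column 2 = 6: row 4 has {1,3,7,8,9}; col 2 has {1,2,3,4,5,7,8,9}; box has {1,7,8,9} → only 6 remains.
row 9, column 1 = 1: row 9 has {2,3,4,5,6,7,8,9}; col 1 has {5,6,7,8,9}; box has {4,5,6,7,8,9} → only 1 remains.
row 3, column 8 = 6: row 3 has {1,2,3,4,5,7,8,9}; col 8 has {2,4,5,7,8}; box has {3,4,5,7,8} → only 6 remains.
row 4, column 6 = 4: in row 4, 4 can only go here (every other open cell in that row sees a 4).
row 5, column 5 = 2: row 5 has {7,8,9}; col 5 has {1,3,5,6,7,8}; box has {3,4,5,7,8,9} → only 2 remains.
row 8, column 6 = 2: row 8 has {1,5,6,7,8}; col 6 has {3,4,5,7,8,9}; box has {1,3,5,6,7,8} → only 2 remains.
row 8, column 1 = 3: row 8 has {1,2,5,6,7,8}; col 1 has {1,5,6,7,8,9}; box has {1,4,5,6,7,8,9} → only 3 remains.
row 8, column 8 = 9: row 8 has {1,2,3,5,6,7,8}; col 8 has {2,4,5,6,7,8}; box has {1,2,6,7,8} → only 9 remains.
row 2, column 8 = 1: row 2 has {3,4,5,6,7,8}; col 8 has {2,4,5,6,7,8,9}; box has {3,4,5,6,7,8} → only 1 remains.
row 5, column 1 = 4: row 5 has {2,7,8,9}; col 1 has {1,3,5,6,7,8,9}; box has {1,6,7,8,9} → only 4 remains.
row 6, column 1 = 2: row 6 has {4,5,7,8}; col 1 has {1,3,4,5,6,7,8,9}; box has {1,4,6,7,8,9} → only 2 remains.
row 6, column 3 = 3: row 6 has {2,4,5,7,8}; col 3 has {1,4,6,7,8,9}; box has {1,2,4,6,7,8,9} → only 3 remains.
row 7, column 3 = 2: row 7 has {1,6,7,8}; col 3 has {1,3,4,6,7,8,9}; box has {1,3,4,5,6,7,8,9} → only 2 remains.
row 7, column 8 = 3: row 7 has {1,2,6,7,8}; col 8 has {1,2,4,5,6,7,8,9}; box has {1,2,6,7,8,9} → only 3 remains.
row 8, column 5 = 4: row 8 has {1,2,3,5,6,7,8,9}; col 5 has {1,2,3,5,6,7,8}; box has {1,2,3,5,6,7,8} → only 4 remains.
row 5, column 3 = 5: row 5 has {2,4,7,8,9}; col 3 has {1,2,3,4,6,7,8,9}; box has {1,2,3,4,6,7,8,9} → only 5 remains.
row 5, column 9 = 1: row 5 has {2,4,5,7,8,9}; col 9 has {3,6,7,8}; box has {4,7,8} → only 1 remains.
row 6, column 9 = 9: row 6 has {2,3,4,5,7,8}; col 9 has {1,3,6,7,8}; box has {1,4,7,8} → only 9 remains.
row 7, column 5 = 9: row 7 has {1,2,3,6,7,8}; col 5 has {1,2,3,4,5,6,7,8}; box has {1,2,3,4,5,6,7,8} → only 9 remains.
row 7, column 7 = 5: row 7 has {1,2,3,6,7,8,9}; col 7 has {1,4,7,8}; box has {1,2,3,6,7,8,9} → only 5 remains.
row 7, column 9 = 4: row 7 has {1,2,3,5,6,7,8,9}; col 9 has {1,3,6,7,8,9}; box has {1,2,3,5,6,7,8,9} → only 4 remains.
row 2, column 9 = 2: row 2 has {1,3,4,5,6,7,8}; col 9 has {1,3,4,6,7,8,9}; box has {1,3,4,5,6,7,8} → only 2 remains.
row 4, column 7 = 2: row 4 has {1,3,4,6,7,8,9}; col 7 has {1,4,5,7,8}; box has {1,4,7,8,9} → only 2 remains.
row 4, column 9 = 5: row 4 has {1,2,3,4,6,7,8,9}; col 9 has {1,2,3,4,6,7,8,9}; box has {1,2,4,7,8,9} → only 5 remains.
row 5, column 6 = 6: row 5 has {1,2,4,5,7,8,9}; col 6 has {2,3,4,5,7,8,9}; box has {2,3,4,5,7,8,9} → only 6 remains.
row 5, column 7 = 3: row 5 has {1,2,4,5,6,7,8,9}; col 7 has {1,2,4,5,7,8}; box has {1,2,4,5,7,8,9} → only 3 remains.
row 6, column 6 = 1: row 6 has {2,3,4,5,7,8,9}; col 6 has {2,3,4,5,6,7,8,9}; box has {2,3,4,5,6,7,8,9} → only 1 remains.
row 6, column 7 = 6: row 6 has {1,2,3,4,5,7,8,9}; col 7 has {1,2,3,4,5,7,8}; box has {1,2,3,4,5,7,8,9} → only 6 remains.
row 2, column 7 = 9: row 2 has {1,2,3,4,5,6,7,8}; col 7 has {1,2,3,4,5,6,7,8}; box has {1,2,3,4,5,6,7,8} → only 9 remains.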